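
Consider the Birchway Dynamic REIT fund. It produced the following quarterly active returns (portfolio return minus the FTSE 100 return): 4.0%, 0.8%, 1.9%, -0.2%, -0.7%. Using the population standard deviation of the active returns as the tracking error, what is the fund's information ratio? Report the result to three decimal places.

Mean return r̄ = 5.80 / 5 = 1.1600%
Population σ = √[Σ(r − r̄)² / 5] = √[14.0520 / 5] = √2.8104 = 1.6764%
IR = r̄ / tracking error = 1.1600 / 1.6764 = 0.6920

0.692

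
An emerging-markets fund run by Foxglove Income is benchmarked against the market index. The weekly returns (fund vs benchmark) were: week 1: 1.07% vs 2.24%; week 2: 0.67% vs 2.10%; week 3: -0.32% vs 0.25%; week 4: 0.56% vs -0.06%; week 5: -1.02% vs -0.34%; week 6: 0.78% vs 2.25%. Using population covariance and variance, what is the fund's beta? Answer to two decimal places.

r̄p = 0.2900%,  r̄m = 1.0733%
Cov = Σ(rp − r̄p)(rm − r̄m) / 6 = 0.6541
Var(rm) = Σ(rm − r̄m)² / 6 = 1.2933
β = Cov / Var = 0.6541 / 1.2933 = 0.5058

0.51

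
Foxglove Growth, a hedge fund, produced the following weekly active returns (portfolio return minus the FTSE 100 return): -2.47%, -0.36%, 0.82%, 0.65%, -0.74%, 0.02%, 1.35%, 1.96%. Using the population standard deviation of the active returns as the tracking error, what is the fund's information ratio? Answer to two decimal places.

0.12

Mean return μ = 1.230 / 8 = 0.1538%
Σ(r − μ)² = 13.3484; population σ = √(13.3484/8) = 1.2917%
IR = μ / tracking error = 0.1538 / 1.2917 = 0.1191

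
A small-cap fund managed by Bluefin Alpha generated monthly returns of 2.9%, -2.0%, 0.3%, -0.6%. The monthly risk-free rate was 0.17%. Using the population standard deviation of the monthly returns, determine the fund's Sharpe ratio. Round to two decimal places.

-0.01

r̄ = (2.9 − 2 + 0.3 − 0.6) / 4 = 0.1500%
Σ(r − r̄)² = (2.9 − 0.1500)² + (-2 − 0.1500)² + (0.3 − 0.1500)² + … = 12.7700
population σ = √(12.7700 / 4) = √3.1925 = 1.7868%
Sharpe = (r̄ − rf) / σ = (0.1500 − 0.17) / 1.7868 = -0.0200 / 1.7868 = -0.0112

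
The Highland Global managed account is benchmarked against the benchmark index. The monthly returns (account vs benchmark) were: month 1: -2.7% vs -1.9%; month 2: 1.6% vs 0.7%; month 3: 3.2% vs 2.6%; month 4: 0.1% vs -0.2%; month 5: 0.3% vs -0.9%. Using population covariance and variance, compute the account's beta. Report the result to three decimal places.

1.209

r̄p = 0.5000%,  r̄m = 0.0600%
Cov = Σ(rp − r̄p)(rm − r̄m) / 5 = 2.8260
Var(rm) = Σ(rm − r̄m)² / 5 = 2.3384
β = Cov / Var = 2.8260 / 2.3384 = 1.2085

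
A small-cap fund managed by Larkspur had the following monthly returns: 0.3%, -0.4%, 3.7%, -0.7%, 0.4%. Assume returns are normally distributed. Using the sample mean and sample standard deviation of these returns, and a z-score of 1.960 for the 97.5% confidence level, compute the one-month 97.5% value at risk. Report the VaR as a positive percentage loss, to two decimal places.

Mean return μ = 3.30 / 5 = 0.6600%
Σ(r − μ)² = (0.3 − 0.6600)² + (-0.4 − 0.6600)² + (3.7 − 0.6600)² + … = 12.4120
σ = √[12.4120 / 4] = 1.7615%
VaR = −(μ − z·σ) = −(0.6600 − 1.960 × 1.7615) = −(-2.7925) = 2.7925%

2.79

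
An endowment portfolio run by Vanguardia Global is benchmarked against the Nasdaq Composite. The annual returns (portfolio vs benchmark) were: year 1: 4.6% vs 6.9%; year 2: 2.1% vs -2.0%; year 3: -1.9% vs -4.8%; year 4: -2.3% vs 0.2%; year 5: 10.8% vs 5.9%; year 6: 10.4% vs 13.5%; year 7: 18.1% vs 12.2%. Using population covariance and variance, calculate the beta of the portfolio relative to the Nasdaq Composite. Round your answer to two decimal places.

0.92

r̄p = 5.9714%,  r̄m = 4.5571%
Cov = Σ(rp − r̄p)(rm − r̄m) / 7 = 38.6645
Var(rm) = Σ(rm − r̄m)² / 7 = 42.1739
β = Cov / Var = 38.6645 / 42.1739 = 0.9168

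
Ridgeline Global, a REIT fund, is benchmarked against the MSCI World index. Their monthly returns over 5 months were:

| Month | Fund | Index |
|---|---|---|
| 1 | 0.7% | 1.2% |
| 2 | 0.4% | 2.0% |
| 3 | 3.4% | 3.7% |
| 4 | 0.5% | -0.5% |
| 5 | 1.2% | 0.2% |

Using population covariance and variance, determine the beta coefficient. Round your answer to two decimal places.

r̄p = 1.2400%,  r̄m = 1.3200%
Cov = Σ(rp − r̄p)(rm − r̄m) / 5 = 1.2052
Var(rm) = Σ(rm − r̄m)² / 5 = 2.1416
β = Cov / Var = 1.2052 / 2.1416 = 0.5628

0.56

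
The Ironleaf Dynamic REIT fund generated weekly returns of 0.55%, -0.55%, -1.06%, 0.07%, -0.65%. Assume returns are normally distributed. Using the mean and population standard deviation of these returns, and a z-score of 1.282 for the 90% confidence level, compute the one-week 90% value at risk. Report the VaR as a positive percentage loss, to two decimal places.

1.06

Mean return r̄ = -1.640 / 5 = -0.3280%
Population σ = √[Σ(r − r̄)² / 5] = √[1.6181 / 5] = √0.3236 = 0.5689%
VaR = −(r̄ − z·σ) = −(-0.3280 − 1.282 × 0.5689) = −(-1.0573) = 1.0573%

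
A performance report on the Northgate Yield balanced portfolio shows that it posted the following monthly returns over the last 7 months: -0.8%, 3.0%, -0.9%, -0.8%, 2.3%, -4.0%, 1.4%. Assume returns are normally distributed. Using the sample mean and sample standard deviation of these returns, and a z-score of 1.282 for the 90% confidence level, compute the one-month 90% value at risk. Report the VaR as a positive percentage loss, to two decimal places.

3.04

r̄ = (-0.8 + 3 − 0.9 − 0.8 + 2.3 − 4 + 1.4) / 7 = 0.0286%
Sample std dev = √[34.3343 / 6] = 2.3922%
VaR = −(r̄ − z·σ) = −(0.0286 − 1.282 × 2.3922) = −(-3.0382) = 3.0382%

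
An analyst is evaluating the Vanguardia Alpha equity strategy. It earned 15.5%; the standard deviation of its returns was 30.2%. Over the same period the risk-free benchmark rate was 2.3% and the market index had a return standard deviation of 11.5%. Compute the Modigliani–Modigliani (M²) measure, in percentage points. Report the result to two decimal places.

7.33

Sharpe = (Rp − Rf) / σp = (15.5% − 2.3%) / 30.2% = 0.4371
M² = Rf + Sharpe × σm = 2.3% + 0.4371 × 11.5% = 7.3267%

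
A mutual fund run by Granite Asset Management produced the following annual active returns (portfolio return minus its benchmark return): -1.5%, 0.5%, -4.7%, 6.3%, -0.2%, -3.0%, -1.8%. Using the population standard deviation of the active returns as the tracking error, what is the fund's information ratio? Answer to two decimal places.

-0.19

r̄ = (-1.5 + 0.5 − 4.7 + 6.3 − 0.2 − 3 − 1.8) / 7 = -0.6286%
Σ(r − r̄)² = (-1.5 − (-0.6286))² + (0.5 − (-0.6286))² + (-4.7 − (-0.6286))² + … = 73.7943
σ = √[73.7943 / 7] = 3.2469%
IR = r̄ / tracking error = -0.6286 / 3.2469 = -0.1936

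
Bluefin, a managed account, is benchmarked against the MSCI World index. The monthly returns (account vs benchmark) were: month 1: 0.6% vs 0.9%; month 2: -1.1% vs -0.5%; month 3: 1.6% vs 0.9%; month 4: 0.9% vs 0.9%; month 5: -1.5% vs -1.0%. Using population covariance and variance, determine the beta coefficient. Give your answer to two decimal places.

r̄p = 0.1000%,  r̄m = 0.2400%
Cov = Σ(rp − r̄p)(rm − r̄m) / 5 = 0.9440
Var(rm) = Σ(rm − r̄m)² / 5 = 0.6784
β = Cov / Var = 0.9440 / 0.6784 = 1.3915

1.39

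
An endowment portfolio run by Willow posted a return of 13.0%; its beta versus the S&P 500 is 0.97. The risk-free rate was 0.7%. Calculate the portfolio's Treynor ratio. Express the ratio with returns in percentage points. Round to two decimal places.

Treynor = (Rp − Rf) / β = (13.0% − 0.7%) / 0.97 = 12.30 / 0.97 = 12.6804

12.68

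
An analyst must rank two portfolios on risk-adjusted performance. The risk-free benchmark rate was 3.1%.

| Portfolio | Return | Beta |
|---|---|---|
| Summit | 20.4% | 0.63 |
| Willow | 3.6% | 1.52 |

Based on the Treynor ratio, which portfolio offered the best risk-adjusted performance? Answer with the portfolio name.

Summit: Treynor = (20.4% − 3.1%) / 0.63 = 27.460
Willow: Treynor = (3.6% − 3.1%) / 1.52 = 0.329
Highest: Summit (27.460).

Summit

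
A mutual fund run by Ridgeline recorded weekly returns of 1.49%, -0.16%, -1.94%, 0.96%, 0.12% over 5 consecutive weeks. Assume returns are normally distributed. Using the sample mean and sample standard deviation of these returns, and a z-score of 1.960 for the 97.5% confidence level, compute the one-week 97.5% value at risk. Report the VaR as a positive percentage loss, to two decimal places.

2.48

r̄ = (1.49 − 0.16 − 1.94 + 0.96 + 0.12) / 5 = 0.470 / 5 = 0.0940%
Sample σ = √[Σ(r − r̄)² / 4] = √[6.9011 / 4] = √1.7253 = 1.3135%
VaR = −(r̄ − z·σ) = −(0.0940 − 1.960 × 1.3135) = −(-2.4805) = 2.4805%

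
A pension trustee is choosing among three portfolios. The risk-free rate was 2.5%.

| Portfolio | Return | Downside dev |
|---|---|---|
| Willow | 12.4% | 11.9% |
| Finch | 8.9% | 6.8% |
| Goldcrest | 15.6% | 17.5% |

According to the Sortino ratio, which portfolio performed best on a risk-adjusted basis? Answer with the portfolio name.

Finch

Willow: Sortino ratio = (12.4% − 2.5%) / 11.9% = 0.832
Finch: Sortino ratio = (8.9% − 2.5%) / 6.8% = 0.941
Goldcrest: Sortino ratio = (15.6% − 2.5%) / 17.5% = 0.749
Highest: Finch (0.941).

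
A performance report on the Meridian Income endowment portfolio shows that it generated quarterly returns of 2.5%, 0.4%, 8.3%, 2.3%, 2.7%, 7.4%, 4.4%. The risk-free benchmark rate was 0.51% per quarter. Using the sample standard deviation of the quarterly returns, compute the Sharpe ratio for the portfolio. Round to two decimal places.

r̄ = (2.5 + 0.4 + 8.3 + 2.3 + 2.7 + 7.4 + 4.4) / 7 = 4.0000%
Σ(r − r̄)² = (2.5 − 4.0000)² + (0.4 − 4.0000)² + (8.3 − 4.0000)² + … = 50.0000
σ = √[50.0000 / 6] = 2.8868%
Sharpe = (r̄ − rf) / σ = (4.0000 − 0.51) / 2.8868 = 3.4900 / 2.8868 = 1.2090

1.21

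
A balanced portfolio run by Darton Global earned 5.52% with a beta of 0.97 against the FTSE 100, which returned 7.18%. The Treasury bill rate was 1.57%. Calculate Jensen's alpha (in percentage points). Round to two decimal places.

-1.49

CAPM expected return = Rf + β(Rm − Rf) = 1.57% + 0.97 × (7.18% − 1.57%) = 1.57 + 0.97 × 5.61 = 7.0117%
Jensen's α = Rp − E[R] = 5.52% − 7.0117% = -1.4917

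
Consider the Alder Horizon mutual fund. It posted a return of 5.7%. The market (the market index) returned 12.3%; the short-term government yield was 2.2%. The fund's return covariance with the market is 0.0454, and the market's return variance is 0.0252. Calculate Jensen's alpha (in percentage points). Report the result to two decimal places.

-14.70

β = Cov / Var = 0.0454 / 0.0252 = 1.8016
E[R] = Rf + β(Rm − Rf) = 2.2% + 1.8016 × (12.3% − 2.2%) = 20.3962%
α = Rp − E[R] = 5.7% − 20.3962% = -14.6962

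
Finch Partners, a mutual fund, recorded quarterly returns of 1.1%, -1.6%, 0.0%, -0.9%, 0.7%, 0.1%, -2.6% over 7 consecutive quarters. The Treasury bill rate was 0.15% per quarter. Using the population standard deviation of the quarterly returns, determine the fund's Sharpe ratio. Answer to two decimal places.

Mean return μ = -3.20 / 7 = -0.4571%
Population std dev = √[10.3771 / 7] = 1.2176%
Sharpe = (μ − rf) / σ = (-0.4571 − 0.15) / 1.2176 = -0.6071 / 1.2176 = -0.4986

-0.50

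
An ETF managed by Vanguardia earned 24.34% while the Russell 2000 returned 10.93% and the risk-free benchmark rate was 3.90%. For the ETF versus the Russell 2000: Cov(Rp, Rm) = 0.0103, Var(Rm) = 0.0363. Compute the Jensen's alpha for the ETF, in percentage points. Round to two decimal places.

β = Cov / Var = 0.0103 / 0.0363 = 0.2837
E[R] = Rf + β(Rm − Rf) = 3.90% + 0.2837 × (10.93% − 3.90%) = 5.8944%
α = Rp − E[R] = 24.34% − 5.8944% = 18.4456

18.45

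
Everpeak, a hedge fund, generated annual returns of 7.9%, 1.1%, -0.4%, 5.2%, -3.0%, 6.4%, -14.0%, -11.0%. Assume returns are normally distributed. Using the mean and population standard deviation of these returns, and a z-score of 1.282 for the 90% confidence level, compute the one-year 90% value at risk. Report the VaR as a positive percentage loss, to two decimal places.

r̄ = (7.9 + 1.1 − 0.4 + 5.2 − 3 + 6.4 − 14 − 11) / 8 = -7.80 / 8 = -0.9750%
Population σ = √[Σ(r − r̄)² / 8] = √[450.1750 / 8] = √56.2719 = 7.5015%
VaR = −(r̄ − z·σ) = −(-0.9750 − 1.282 × 7.5015) = −(-10.5919) = 10.5919%

10.59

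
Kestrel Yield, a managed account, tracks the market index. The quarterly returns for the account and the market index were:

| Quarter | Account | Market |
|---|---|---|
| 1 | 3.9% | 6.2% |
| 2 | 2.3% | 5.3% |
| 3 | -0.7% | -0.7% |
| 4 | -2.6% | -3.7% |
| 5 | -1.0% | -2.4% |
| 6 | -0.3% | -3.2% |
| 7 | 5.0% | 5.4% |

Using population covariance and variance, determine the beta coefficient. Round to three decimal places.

r̄p = 0.9429%,  r̄m = 0.9857%
Cov = Σ(rp − r̄p)(rm − r̄m) / 7 = 10.0478
Var(rm) = Σ(rm − r̄m)² / 7 = 17.0098
β = Cov / Var = 10.0478 / 17.0098 = 0.5907

0.591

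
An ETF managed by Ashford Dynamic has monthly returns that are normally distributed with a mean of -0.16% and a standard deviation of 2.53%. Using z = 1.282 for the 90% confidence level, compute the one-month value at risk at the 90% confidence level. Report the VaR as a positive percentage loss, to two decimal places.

VaR (as % loss) = −(μ − z·σ) = −(-0.16% − 1.282 × 2.53%) = −(-3.40346%) = 3.40346%

3.40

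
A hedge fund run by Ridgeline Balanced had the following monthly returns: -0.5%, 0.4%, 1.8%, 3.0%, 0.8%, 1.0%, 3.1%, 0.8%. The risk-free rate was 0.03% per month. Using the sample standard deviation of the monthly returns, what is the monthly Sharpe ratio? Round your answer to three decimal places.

Mean return r̄ = 10.40 / 8 = 1.3000%
Sample σ = √[Σ(r − r̄)² / 7] = √[11.0200 / 7] = √1.5743 = 1.2547%
Sharpe = (r̄ − rf) / σ = (1.3000 − 0.03) / 1.2547 = 1.2700 / 1.2547 = 1.0122

1.012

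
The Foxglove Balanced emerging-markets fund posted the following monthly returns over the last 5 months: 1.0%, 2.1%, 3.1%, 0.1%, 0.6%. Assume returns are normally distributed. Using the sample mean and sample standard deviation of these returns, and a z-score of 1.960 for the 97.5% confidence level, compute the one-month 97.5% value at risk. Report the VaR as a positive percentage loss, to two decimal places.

Mean return μ = 6.90 / 5 = 1.3800%
Sample σ = √[Σ(r − μ)² / 4] = √[5.8680 / 4] = √1.4670 = 1.2112%
VaR = −(μ − z·σ) = −(1.3800 − 1.960 × 1.2112) = −(-0.9940) = 0.9940%

0.99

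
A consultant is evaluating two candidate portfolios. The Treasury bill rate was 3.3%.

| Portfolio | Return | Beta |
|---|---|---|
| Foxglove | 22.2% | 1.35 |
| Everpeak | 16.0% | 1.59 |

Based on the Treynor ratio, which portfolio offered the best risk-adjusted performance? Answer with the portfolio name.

Foxglove: Treynor = (22.2% − 3.3%) / 1.35 = 14.000
Everpeak: Treynor = (16.0% − 3.3%) / 1.59 = 7.987
Highest: Foxglove (14.000).

Foxglove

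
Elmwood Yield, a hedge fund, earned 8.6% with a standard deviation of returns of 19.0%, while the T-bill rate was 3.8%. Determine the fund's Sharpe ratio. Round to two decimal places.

0.25

Sharpe = (Rp − Rf) / σp = (8.6% − 3.8%) / 19.0% = 4.80% / 19.0% = 0.2526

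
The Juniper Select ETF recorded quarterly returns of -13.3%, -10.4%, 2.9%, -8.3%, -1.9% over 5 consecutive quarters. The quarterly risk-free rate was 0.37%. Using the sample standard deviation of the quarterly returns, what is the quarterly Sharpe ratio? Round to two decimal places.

-1.00

r̄ = (-13.3 − 10.4 + 2.9 − 8.3 − 1.9) / 5 = -31.00 / 5 = -6.2000%
Σ(r − r̄)² = 173.7600; sample σ = √(173.7600/4) = 6.5909%
Sharpe = (r̄ − rf) / σ = (-6.2000 − 0.37) / 6.5909 = -6.5700 / 6.5909 = -0.9968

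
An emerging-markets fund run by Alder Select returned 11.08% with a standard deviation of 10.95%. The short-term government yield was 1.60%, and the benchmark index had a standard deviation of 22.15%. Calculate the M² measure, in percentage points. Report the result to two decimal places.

20.78

Sharpe = (Rp − Rf) / σp = (11.08% − 1.60%) / 10.95% = 0.8658
M² = Rf + Sharpe × σm = 1.60% + 0.8658 × 22.15% = 20.7775%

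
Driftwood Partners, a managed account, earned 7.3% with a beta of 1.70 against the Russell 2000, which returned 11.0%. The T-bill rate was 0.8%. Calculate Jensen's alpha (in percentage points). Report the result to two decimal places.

CAPM expected return = Rf + β(Rm − Rf) = 0.8% + 1.70 × (11.0% − 0.8%) = 0.8 + 1.70 × 10.20 = 18.1400%
Jensen's α = Rp − E[R] = 7.3% − 18.1400% = -10.8400

-10.84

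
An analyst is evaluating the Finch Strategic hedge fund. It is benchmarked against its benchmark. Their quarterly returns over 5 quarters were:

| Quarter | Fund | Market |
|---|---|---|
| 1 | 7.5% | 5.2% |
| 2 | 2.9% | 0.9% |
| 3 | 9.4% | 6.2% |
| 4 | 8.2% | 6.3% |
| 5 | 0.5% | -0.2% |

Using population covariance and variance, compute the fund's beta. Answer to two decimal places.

1.22

r̄p = 5.7000%,  r̄m = 3.6800%
Cov = Σ(rp − r̄p)(rm − r̄m) / 5 = 9.3140
Var(rm) = Σ(rm − r̄m)² / 5 = 7.6616
β = Cov / Var = 9.3140 / 7.6616 = 1.2157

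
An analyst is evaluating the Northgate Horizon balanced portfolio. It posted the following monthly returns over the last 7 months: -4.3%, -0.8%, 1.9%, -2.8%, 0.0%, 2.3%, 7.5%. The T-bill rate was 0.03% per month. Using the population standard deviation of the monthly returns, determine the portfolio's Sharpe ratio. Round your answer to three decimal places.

0.143

Mean return r̄ = 3.80 / 7 = 0.5429%
Σ(r − r̄)² = (-4.3 − 0.5429)² + (-0.8 − 0.5429)² + … = 90.0571
population σ = √(90.0571 / 7) = √12.8653 = 3.5868%
Sharpe = (r̄ − rf) / σ = (0.5429 − 0.03) / 3.5868 = 0.5129 / 3.5868 = 0.1430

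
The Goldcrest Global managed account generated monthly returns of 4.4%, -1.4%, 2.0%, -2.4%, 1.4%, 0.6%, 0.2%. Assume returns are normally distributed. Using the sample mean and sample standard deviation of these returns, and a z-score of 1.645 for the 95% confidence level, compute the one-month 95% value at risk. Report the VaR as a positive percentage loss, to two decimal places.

3.00

μ = (4.4 − 1.4 + 2 − 2.4 + 1.4 + 0.6 + 0.2) / 7 = 4.80 / 7 = 0.6857%
Sample σ = √[Σ(r − μ)² / 6] = √[30.1486 / 6] = √5.0248 = 2.2416%
VaR = −(μ − z·σ) = −(0.6857 − 1.645 × 2.2416) = −(-3.0017) = 3.0017%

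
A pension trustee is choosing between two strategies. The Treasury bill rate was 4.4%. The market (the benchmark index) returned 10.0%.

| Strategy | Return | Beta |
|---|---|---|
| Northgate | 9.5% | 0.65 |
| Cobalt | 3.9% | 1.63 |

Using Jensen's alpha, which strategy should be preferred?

Northgate: α = 9.5% − [4.4% + 0.65 × (10.0% − 4.4%)] = 1.460
Cobalt: α = 3.9% − [4.4% + 1.63 × (10.0% − 4.4%)] = -9.628
Highest: Northgate (1.460).

Northgate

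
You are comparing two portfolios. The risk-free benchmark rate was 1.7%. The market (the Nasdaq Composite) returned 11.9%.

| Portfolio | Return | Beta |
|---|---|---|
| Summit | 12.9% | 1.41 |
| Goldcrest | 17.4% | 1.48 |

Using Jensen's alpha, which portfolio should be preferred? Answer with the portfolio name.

Summit: α = 12.9% − [1.7% + 1.41 × (11.9% − 1.7%)] = -3.182
Goldcrest: α = 17.4% − [1.7% + 1.48 × (11.9% − 1.7%)] = 0.604
Highest: Goldcrest (0.604).

Goldcrest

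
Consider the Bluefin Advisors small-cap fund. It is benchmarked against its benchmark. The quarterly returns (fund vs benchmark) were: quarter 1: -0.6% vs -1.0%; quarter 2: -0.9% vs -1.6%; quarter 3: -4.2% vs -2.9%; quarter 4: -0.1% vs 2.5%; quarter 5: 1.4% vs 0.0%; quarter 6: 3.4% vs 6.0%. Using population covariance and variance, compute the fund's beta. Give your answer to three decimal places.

r̄p = -0.1667%,  r̄m = 0.5000%
Cov = Σ(rp − r̄p)(rm − r̄m) / 6 = 5.8117
Var(rm) = Σ(rm − r̄m)² / 6 = 8.7867
β = Cov / Var = 5.8117 / 8.7867 = 0.6614

0.661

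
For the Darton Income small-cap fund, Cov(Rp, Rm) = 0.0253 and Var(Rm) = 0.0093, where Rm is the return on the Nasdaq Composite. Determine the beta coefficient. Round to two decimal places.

2.72

β = Cov(Rp, Rm) / Var(Rm) = 0.0253 / 0.0093 = 2.7204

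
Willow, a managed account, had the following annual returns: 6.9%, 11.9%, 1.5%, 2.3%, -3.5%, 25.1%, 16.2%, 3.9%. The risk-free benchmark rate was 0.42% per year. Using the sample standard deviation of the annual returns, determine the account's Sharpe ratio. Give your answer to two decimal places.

0.82

μ = (6.9 + 11.9 + 1.5 + 2.3 − 3.5 + 25.1 + 16.2 + 3.9) / 8 = 64.30 / 8 = 8.0375%
Sample std dev = √[599.8588 / 7] = 9.2571%
Sharpe = (μ − rf) / σ = (8.0375 − 0.42) / 9.2571 = 7.6175 / 9.2571 = 0.8229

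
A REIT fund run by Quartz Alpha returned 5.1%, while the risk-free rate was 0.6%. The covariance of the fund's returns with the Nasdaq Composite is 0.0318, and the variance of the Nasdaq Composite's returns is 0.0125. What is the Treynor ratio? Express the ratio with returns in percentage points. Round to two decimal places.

β = Cov / Var = 0.0318 / 0.0125 = 2.5440
Treynor = (Rp − Rf) / β = (5.1% − 0.6%) / 2.5440 = 4.50 / 2.5440 = 1.7689

1.77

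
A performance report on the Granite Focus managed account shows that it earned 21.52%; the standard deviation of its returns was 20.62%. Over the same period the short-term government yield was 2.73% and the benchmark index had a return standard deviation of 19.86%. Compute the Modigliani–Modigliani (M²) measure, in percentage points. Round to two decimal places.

Sharpe = (Rp − Rf) / σp = (21.52% − 2.73%) / 20.62% = 0.9113
M² = Rf + Sharpe × σm = 2.73% + 0.9113 × 19.86% = 20.8284%

20.83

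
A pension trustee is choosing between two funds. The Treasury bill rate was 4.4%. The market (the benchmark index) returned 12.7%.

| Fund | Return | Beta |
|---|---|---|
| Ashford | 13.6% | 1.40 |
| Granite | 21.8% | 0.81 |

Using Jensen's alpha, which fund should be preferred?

Granite

Ashford: α = 13.6% − [4.4% + 1.40 × (12.7% − 4.4%)] = -2.420
Granite: α = 21.8% − [4.4% + 0.81 × (12.7% − 4.4%)] = 10.677
Highest: Granite (10.677).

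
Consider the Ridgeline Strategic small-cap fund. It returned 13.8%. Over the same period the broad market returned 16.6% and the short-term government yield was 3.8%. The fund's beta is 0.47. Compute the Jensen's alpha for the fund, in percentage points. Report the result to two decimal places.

CAPM expected return = Rf + β(Rm − Rf) = 3.8% + 0.47 × (16.6% − 3.8%) = 3.8 + 0.47 × 12.80 = 9.8160%
Jensen's α = Rp − E[R] = 13.8% − 9.8160% = 3.9840

3.98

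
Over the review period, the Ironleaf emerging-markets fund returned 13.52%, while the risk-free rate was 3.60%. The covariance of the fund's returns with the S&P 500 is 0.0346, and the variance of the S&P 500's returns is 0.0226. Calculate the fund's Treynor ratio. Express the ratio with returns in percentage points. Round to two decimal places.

6.48

β = Cov / Var = 0.0346 / 0.0226 = 1.5310
Treynor = (Rp − Rf) / β = (13.52% − 3.60%) / 1.5310 = 9.92 / 1.5310 = 6.4794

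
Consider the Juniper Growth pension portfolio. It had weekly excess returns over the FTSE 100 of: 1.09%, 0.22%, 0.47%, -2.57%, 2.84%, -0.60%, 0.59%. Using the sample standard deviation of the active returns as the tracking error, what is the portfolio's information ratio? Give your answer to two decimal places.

0.18

Mean return r̄ = 2.040 / 7 = 0.2914%
Sample std dev = √[16.2415 / 6] = 1.6453%
IR = r̄ / tracking error = 0.2914 / 1.6453 = 0.1771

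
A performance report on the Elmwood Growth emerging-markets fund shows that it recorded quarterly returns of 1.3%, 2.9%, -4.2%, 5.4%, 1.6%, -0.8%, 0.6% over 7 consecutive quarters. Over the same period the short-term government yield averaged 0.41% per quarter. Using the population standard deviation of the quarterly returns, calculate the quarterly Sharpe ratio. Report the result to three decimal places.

r̄ = (1.3 + 2.9 − 4.2 + 5.4 + 1.6 − 0.8 + 0.6) / 7 = 0.9714%
Population std dev = √[53.8543 / 7] = 2.7737%
Sharpe = (r̄ − rf) / σ = (0.9714 − 0.41) / 2.7737 = 0.5614 / 2.7737 = 0.2024

0.202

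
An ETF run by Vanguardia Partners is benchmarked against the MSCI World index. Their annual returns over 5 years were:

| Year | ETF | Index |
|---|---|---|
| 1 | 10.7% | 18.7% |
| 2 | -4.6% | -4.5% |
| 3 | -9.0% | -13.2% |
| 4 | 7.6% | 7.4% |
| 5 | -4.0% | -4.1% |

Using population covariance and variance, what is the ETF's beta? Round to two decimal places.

r̄p = 0.1400%,  r̄m = 0.8600%
Cov = Σ(rp − r̄p)(rm − r̄m) / 5 = 82.3256
Var(rm) = Σ(rm − r̄m)² / 5 = 122.4104
β = Cov / Var = 82.3256 / 122.4104 = 0.6725

0.67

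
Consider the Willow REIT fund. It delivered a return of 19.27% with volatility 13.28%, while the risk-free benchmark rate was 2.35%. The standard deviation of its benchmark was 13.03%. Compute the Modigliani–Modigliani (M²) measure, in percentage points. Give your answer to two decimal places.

18.95

Sharpe = (Rp − Rf) / σp = (19.27% − 2.35%) / 13.28% = 1.2741
M² = Rf + Sharpe × σm = 2.35% + 1.2741 × 13.03% = 18.9515%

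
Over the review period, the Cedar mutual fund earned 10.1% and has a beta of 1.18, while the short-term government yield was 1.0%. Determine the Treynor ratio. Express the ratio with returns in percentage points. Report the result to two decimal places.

Treynor = (Rp − Rf) / β = (10.1% − 1.0%) / 1.18 = 9.10 / 1.18 = 7.7119

7.71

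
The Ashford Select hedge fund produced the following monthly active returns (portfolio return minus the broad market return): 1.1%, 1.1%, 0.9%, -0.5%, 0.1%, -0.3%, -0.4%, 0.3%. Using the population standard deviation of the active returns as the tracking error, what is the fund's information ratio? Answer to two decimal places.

0.46

r̄ = (1.1 + 1.1 + 0.9 − 0.5 + 0.1 − 0.3 − 0.4 + 0.3) / 8 = 0.2875%
Σ(r − r̄)² = 3.1688; population σ = √(3.1688/8) = 0.6294%
IR = r̄ / tracking error = 0.2875 / 0.6294 = 0.4568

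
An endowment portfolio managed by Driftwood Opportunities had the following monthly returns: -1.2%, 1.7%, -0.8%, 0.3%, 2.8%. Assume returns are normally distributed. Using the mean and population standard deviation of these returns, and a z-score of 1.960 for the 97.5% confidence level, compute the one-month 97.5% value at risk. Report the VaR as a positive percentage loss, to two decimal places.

Mean return r̄ = 2.80 / 5 = 0.5600%
Σ(r − r̄)² = 11.3320; population σ = √(11.3320/5) = 1.5055%
VaR = −(r̄ − z·σ) = −(0.5600 − 1.960 × 1.5055) = −(-2.3908) = 2.3908%

2.39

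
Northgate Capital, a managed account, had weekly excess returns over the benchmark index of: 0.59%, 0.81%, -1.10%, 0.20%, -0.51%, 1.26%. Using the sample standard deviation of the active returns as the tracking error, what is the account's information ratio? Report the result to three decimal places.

0.238

r̄ = (0.59 + 0.81 − 1.1 + 0.2 − 0.51 + 1.26) / 6 = 1.250 / 6 = 0.2083%
Σ(r − r̄)² = (0.59 − 0.2083)² + (0.81 − 0.2083)² + … = 3.8415
sample σ = √(3.8415 / 5) = √0.7683 = 0.8765%
IR = r̄ / tracking error = 0.2083 / 0.8765 = 0.2376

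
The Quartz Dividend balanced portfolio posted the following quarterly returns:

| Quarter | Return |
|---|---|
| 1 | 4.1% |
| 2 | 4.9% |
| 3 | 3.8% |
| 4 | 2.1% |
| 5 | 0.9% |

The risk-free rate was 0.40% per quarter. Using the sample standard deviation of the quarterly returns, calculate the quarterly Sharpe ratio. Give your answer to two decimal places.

Mean return r̄ = 15.80 / 5 = 3.1600%
Σ(r − r̄)² = (4.1 − 3.1600)² + (4.9 − 3.1600)² + … = 10.5520
σ = √[10.5520 / 4] = 1.6242%
Sharpe = (r̄ − rf) / σ = (3.1600 − 0.4) / 1.6242 = 2.7600 / 1.6242 = 1.6993

1.70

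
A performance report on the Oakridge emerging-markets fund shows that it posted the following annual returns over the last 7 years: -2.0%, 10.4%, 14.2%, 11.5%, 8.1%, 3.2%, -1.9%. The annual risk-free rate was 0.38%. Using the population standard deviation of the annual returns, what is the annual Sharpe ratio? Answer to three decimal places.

0.966

Mean return r̄ = 43.50 / 7 = 6.2143%
Σ(r − r̄)² = (-2 − 6.2143)² + (10.4 − 6.2143)² + … = 255.1886
σ = √[255.1886 / 7] = 6.0378%
Sharpe = (r̄ − rf) / σ = (6.2143 − 0.38) / 6.0378 = 5.8343 / 6.0378 = 0.9663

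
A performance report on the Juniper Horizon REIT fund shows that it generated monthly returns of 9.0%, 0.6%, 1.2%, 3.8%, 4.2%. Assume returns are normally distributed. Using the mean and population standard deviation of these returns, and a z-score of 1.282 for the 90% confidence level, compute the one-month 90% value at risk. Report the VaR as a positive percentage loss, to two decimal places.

r̄ = (9 + 0.6 + 1.2 + 3.8 + 4.2) / 5 = 3.7600%
Σ(r − r̄)² = 44.1920; population σ = √(44.1920/5) = 2.9729%
VaR = −(r̄ − z·σ) = −(3.7600 − 1.282 × 2.9729) = −(-0.0513) = 0.0513%

0.05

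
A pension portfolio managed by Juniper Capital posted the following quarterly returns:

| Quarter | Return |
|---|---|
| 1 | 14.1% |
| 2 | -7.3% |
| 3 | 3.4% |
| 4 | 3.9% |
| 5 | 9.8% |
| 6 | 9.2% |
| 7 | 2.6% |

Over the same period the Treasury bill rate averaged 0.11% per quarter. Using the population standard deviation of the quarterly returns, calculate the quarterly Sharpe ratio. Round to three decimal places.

0.783

r̄ = (14.1 − 7.3 + 3.4 + 3.9 + 9.8 + 9.2 + 2.6) / 7 = 35.70 / 7 = 5.1000%
Population σ = √[Σ(r − r̄)² / 7] = √[284.2400 / 7] = √40.6057 = 6.3723%
Sharpe = (r̄ − rf) / σ = (5.1000 − 0.11) / 6.3723 = 4.9900 / 6.3723 = 0.7831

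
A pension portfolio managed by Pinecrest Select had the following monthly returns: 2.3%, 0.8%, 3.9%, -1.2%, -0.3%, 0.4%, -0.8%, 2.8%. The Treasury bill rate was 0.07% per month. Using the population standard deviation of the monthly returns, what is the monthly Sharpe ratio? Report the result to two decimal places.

0.54

r̄ = (2.3 + 0.8 + 3.9 − 1.2 − 0.3 + 0.4 − 0.8 + 2.8) / 8 = 0.9875%
Population σ = √[Σ(r − r̄)² / 8] = √[23.5088 / 8] = √2.9386 = 1.7142%
Sharpe = (r̄ − rf) / σ = (0.9875 − 0.07) / 1.7142 = 0.9175 / 1.7142 = 0.5352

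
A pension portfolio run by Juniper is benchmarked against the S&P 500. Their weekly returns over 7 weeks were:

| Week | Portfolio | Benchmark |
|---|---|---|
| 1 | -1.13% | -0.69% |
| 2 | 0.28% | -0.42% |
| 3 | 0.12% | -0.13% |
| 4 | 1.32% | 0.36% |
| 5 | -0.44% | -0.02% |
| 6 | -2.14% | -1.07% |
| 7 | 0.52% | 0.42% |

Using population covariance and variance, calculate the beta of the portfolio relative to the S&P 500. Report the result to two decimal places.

1.86

r̄p = -0.2100%,  r̄m = -0.2214%
Cov = Σ(rp − r̄p)(rm − r̄m) / 7 = 0.4733
Var(rm) = Σ(rm − r̄m)² / 7 = 0.2539
β = Cov / Var = 0.4733 / 0.2539 = 1.8641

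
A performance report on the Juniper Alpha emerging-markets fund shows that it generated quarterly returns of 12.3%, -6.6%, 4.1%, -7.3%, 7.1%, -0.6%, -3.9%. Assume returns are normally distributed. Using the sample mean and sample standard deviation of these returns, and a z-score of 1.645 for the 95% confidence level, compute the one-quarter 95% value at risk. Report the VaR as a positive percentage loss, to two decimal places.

Mean return r̄ = 5.10 / 7 = 0.7286%
Σ(r − r̄)² = (12.3 − 0.7286)² + (-6.6 − 0.7286)² + (4.1 − 0.7286)² + … = 327.2143
sample σ = √(327.2143 / 6) = √54.5357 = 7.3848%
VaR = −(r̄ − z·σ) = −(0.7286 − 1.645 × 7.3848) = −(-11.4194) = 11.4194%

11.42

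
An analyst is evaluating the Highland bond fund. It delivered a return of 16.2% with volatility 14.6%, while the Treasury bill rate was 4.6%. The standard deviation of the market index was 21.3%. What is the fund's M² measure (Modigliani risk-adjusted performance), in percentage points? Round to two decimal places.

Sharpe = (Rp − Rf) / σp = (16.2% − 4.6%) / 14.6% = 0.7945
M² = Rf + Sharpe × σm = 4.6% + 0.7945 × 21.3% = 21.5229%

21.52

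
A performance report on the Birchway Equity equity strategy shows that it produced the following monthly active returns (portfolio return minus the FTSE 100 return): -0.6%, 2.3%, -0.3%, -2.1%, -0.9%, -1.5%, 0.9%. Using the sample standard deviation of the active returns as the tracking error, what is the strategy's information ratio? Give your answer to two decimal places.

Mean return r̄ = -2.20 / 7 = -0.3143%
Σ(r − r̄)² = (-0.6 − (-0.3143))² + (2.3 − (-0.3143))² + (-0.3 − (-0.3143))² + … = 13.3286
sample σ = √(13.3286 / 6) = √2.2214 = 1.4904%
IR = r̄ / tracking error = -0.3143 / 1.4904 = -0.2109

-0.21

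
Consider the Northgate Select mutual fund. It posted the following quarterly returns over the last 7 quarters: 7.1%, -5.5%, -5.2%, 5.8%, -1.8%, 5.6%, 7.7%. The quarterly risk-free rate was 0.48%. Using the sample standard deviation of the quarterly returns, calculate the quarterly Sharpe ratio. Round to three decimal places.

0.251

r̄ = (7.1 − 5.5 − 5.2 + 5.8 − 1.8 + 5.6 + 7.7) / 7 = 1.9571%
Sample std dev = √[208.4171 / 6] = 5.8937%
Sharpe = (r̄ − rf) / σ = (1.9571 − 0.48) / 5.8937 = 1.4771 / 5.8937 = 0.2506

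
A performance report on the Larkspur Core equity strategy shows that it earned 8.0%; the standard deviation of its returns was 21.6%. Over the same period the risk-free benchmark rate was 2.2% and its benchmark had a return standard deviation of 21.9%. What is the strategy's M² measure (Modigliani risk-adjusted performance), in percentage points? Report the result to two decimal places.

8.08

Sharpe = (Rp − Rf) / σp = (8.0% − 2.2%) / 21.6% = 0.2685
M² = Rf + Sharpe × σm = 2.2% + 0.2685 × 21.9% = 8.0802%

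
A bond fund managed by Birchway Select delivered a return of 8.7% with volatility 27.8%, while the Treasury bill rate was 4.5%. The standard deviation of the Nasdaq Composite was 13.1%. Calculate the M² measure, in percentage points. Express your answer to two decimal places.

Sharpe = (Rp − Rf) / σp = (8.7% − 4.5%) / 27.8% = 0.1511
M² = Rf + Sharpe × σm = 4.5% + 0.1511 × 13.1% = 6.4794%

6.48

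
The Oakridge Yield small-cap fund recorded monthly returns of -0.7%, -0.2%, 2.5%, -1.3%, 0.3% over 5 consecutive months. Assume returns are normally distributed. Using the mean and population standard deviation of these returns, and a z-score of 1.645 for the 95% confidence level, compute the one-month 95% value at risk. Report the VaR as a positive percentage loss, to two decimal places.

r̄ = (-0.7 − 0.2 + 2.5 − 1.3 + 0.3) / 5 = 0.60 / 5 = 0.1200%
Population std dev = √[8.4880 / 5] = 1.3029%
VaR = −(r̄ − z·σ) = −(0.1200 − 1.645 × 1.3029) = −(-2.0233) = 2.0233%

2.02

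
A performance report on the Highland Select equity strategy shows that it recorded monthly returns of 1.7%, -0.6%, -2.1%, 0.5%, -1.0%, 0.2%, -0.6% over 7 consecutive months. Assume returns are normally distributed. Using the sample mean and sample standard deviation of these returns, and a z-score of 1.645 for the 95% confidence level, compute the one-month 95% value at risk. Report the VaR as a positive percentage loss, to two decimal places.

2.26

r̄ = (1.7 − 0.6 − 2.1 + 0.5 − 1 + 0.2 − 0.6) / 7 = -1.90 / 7 = -0.2714%
Σ(r − r̄)² = (1.7 − (-0.2714))² + (-0.6 − (-0.2714))² + … = 8.7943
sample σ = √(8.7943 / 6) = √1.4657 = 1.2107%
VaR = −(r̄ − z·σ) = −(-0.2714 − 1.645 × 1.2107) = −(-2.2630) = 2.2630%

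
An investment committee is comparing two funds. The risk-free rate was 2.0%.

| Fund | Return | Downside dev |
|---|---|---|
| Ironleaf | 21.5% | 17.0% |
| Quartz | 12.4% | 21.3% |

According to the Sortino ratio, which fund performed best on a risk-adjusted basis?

Ironleaf: Sortino ratio = (21.5% − 2.0%) / 17.0% = 1.147
Quartz: Sortino ratio = (12.4% − 2.0%) / 21.3% = 0.488
Highest: Ironleaf (1.147).

Ironleaf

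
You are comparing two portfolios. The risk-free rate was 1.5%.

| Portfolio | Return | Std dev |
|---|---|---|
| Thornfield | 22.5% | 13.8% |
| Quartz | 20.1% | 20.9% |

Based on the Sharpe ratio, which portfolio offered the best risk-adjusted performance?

Thornfield

Thornfield: Sharpe ratio = (22.5% − 1.5%) / 13.8% = 1.522
Quartz: Sharpe ratio = (20.1% − 1.5%) / 20.9% = 0.890
Highest: Thornfield (1.522).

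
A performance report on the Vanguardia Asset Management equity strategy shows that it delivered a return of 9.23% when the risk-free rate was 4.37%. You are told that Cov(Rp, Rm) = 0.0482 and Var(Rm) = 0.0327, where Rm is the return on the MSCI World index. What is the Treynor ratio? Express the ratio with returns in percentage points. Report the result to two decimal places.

β = Cov / Var = 0.0482 / 0.0327 = 1.4740
Treynor = (Rp − Rf) / β = (9.23% − 4.37%) / 1.4740 = 4.86 / 1.4740 = 3.2972

3.30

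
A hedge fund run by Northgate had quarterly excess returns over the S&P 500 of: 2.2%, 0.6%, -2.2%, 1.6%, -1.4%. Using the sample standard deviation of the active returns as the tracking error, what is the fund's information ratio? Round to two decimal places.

Mean return r̄ = 0.80 / 5 = 0.1600%
Sample std dev = √[14.4320 / 4] = 1.8995%
IR = r̄ / tracking error = 0.1600 / 1.8995 = 0.0842

0.08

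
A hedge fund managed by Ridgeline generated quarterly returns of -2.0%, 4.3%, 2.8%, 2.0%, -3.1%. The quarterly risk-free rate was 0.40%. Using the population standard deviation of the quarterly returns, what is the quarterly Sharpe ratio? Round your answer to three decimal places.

Mean return r̄ = 4.00 / 5 = 0.8000%
Population std dev = √[40.7400 / 5] = 2.8545%
Sharpe = (r̄ − rf) / σ = (0.8000 − 0.4) / 2.8545 = 0.4000 / 2.8545 = 0.1401

0.140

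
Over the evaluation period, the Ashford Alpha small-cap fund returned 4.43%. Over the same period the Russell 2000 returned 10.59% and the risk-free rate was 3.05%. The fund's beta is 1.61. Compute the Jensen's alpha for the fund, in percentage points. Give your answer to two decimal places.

-10.76

CAPM expected return = Rf + β(Rm − Rf) = 3.05% + 1.61 × (10.59% − 3.05%) = 3.05 + 1.61 × 7.54 = 15.1894%
Jensen's α = Rp − E[R] = 4.43% − 15.1894% = -10.7594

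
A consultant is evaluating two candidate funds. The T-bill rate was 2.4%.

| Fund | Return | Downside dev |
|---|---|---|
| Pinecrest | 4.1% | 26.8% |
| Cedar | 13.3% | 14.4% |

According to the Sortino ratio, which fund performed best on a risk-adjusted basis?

Cedar

Pinecrest: Sortino ratio = (4.1% − 2.4%) / 26.8% = 0.063
Cedar: Sortino ratio = (13.3% − 2.4%) / 14.4% = 0.757
Highest: Cedar (0.757).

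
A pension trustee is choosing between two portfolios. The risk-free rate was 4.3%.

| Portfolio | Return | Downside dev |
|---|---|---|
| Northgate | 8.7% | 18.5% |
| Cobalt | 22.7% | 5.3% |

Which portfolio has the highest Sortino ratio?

Northgate: Sortino ratio = (8.7% − 4.3%) / 18.5% = 0.238
Cobalt: Sortino ratio = (22.7% − 4.3%) / 5.3% = 3.472
Highest: Cobalt (3.472).

Cobalt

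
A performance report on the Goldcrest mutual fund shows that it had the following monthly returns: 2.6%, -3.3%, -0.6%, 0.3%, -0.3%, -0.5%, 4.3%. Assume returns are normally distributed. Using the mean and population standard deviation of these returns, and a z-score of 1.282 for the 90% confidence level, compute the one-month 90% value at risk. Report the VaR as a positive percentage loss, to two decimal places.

2.55

μ = (2.6 − 3.3 − 0.6 + 0.3 − 0.3 − 0.5 + 4.3) / 7 = 2.50 / 7 = 0.3571%
Population std dev = √[36.0371 / 7] = 2.2690%
VaR = −(μ − z·σ) = −(0.3571 − 1.282 × 2.2690) = −(-2.5518) = 2.5518%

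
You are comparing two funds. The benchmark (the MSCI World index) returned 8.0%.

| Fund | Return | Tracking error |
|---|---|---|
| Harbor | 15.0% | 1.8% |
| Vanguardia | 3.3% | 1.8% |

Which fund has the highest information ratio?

Harbor: IR = (15.0% − 8.0%) / 1.8% = 3.889
Vanguardia: IR = (3.3% − 8.0%) / 1.8% = -2.611
Highest: Harbor (3.889).

Harbor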